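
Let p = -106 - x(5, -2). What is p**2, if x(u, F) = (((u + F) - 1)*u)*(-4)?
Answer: 4356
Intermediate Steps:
x(u, F) = -4*u*(-1 + F + u) (x(u, F) = (((F + u) - 1)*u)*(-4) = ((-1 + F + u)*u)*(-4) = (u*(-1 + F + u))*(-4) = -4*u*(-1 + F + u))
p = -66 (p = -106 - 4*5*(1 - 1*(-2) - 1*5) = -106 - 4*5*(1 + 2 - 5) = -106 - 4*5*(-2) = -106 - 1*(-40) = -106 + 40 = -66)
p**2 = (-66)**2 = 4356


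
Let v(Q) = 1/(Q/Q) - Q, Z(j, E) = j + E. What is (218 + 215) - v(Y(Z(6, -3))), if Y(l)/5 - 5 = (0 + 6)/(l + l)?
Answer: 462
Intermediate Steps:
Z(j, E) = E + j
Y(l) = 25 + 15/l (Y(l) = 25 + 5*((0 + 6)/(l + l)) = 25 + 5*(6/((2*l))) = 25 + 5*(6*(1/(2*l))) = 25 + 5*(3/l) = 25 + 15/l)
v(Q) = 1 - Q (v(Q) = 1/1 - Q = 1 - Q)
(218 + 215) - v(Y(Z(6, -3))) = (218 + 215) - (1 - (25 + 15/(-3 + 6))) = 433 - (1 - (25 + 15/3)) = 433 - (1 - (25 + 15*(⅓))) = 433 - (1 - (25 + 5)) = 433 - (1 - 1*30) = 433 - (1 - 30) = 433 - 1*(-29) = 433 + 29 = 462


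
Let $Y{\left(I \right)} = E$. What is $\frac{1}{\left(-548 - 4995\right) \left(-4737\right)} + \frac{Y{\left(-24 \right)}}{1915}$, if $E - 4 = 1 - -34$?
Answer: $\frac{1024032364}{50282520765} \approx 0.020366$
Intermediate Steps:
$E = 39$ ($E = 4 + \left(1 - -34\right) = 4 + \left(1 + 34\right) = 4 + 35 = 39$)
$Y{\left(I \right)} = 39$
$\frac{1}{\left(-548 - 4995\right) \left(-4737\right)} + \frac{Y{\left(-24 \right)}}{1915} = \frac{1}{\left(-548 - 4995\right) \left(-4737\right)} + \frac{39}{1915} = \frac{1}{-5543} \left(- \frac{1}{4737}\right) + 39 \cdot \frac{1}{1915} = \left(- \frac{1}{5543}\right) \left(- \frac{1}{4737}\right) + \frac{39}{1915} = \frac{1}{26257191} + \frac{39}{1915} = \frac{1024032364}{50282520765}$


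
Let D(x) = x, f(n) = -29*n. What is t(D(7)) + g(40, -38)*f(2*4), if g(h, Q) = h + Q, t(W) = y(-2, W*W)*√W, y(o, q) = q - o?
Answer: -464 + 51*√7 ≈ -329.07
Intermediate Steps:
t(W) = √W*(2 + W²) (t(W) = (W*W - 1*(-2))*√W = (W² + 2)*√W = (2 + W²)*√W = √W*(2 + W²))
g(h, Q) = Q + h
t(D(7)) + g(40, -38)*f(2*4) = √7*(2 + 7²) + (-38 + 40)*(-58*4) = √7*(2 + 49) + 2*(-29*8) = √7*51 + 2*(-232) = 51*√7 - 464 = -464 + 51*√7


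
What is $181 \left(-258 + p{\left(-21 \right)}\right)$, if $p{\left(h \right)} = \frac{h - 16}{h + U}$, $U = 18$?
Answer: $- \frac{133397}{3} \approx -44466.0$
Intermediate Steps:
$p{\left(h \right)} = \frac{-16 + h}{18 + h}$ ($p{\left(h \right)} = \frac{h - 16}{h + 18} = \frac{-16 + h}{18 + h}$)
$181 \left(-258 + p{\left(-21 \right)}\right) = 181 \left(-258 + \frac{-16 - 21}{18 - 21}\right) = 181 \left(-258 + \frac{1}{-3} \left(-37\right)\right) = 181 \left(-258 - - \frac{37}{3}\right) = 181 \left(-258 + \frac{37}{3}\right) = 181 \left(- \frac{737}{3}\right) = - \frac{133397}{3}$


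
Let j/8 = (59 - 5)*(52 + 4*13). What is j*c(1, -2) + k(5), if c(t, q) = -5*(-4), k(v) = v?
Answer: 898565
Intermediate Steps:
c(t, q) = 20
j = 44928 (j = 8*((59 - 5)*(52 + 4*13)) = 8*(54*(52 + 52)) = 8*(54*104) = 8*5616 = 44928)
j*c(1, -2) + k(5) = 44928*20 + 5 = 898560 + 5 = 898565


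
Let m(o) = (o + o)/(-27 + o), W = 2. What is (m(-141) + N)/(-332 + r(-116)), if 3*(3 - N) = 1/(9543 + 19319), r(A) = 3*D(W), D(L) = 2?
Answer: -5671369/395178504 ≈ -0.014351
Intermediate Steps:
r(A) = 6 (r(A) = 3*2 = 6)
m(o) = 2*o/(-27 + o) (m(o) = (2*o)/(-27 + o) = 2*o/(-27 + o))
N = 259757/86586 (N = 3 - 1/(3*(9543 + 19319)) = 3 - 1/3/28862 = 3 - 1/3*1/28862 = 3 - 1/86586 = 259757/86586 ≈ 3.0000)
(m(-141) + N)/(-332 + r(-116)) = (2*(-141)/(-27 - 141) + 259757/86586)/(-332 + 6) = (2*(-141)/(-168) + 259757/86586)/(-326) = (2*(-141)*(-1/168) + 259757/86586)*(-1/326) = (47/28 + 259757/86586)*(-1/326) = (5671369/1212204)*(-1/326) = -5671369/395178504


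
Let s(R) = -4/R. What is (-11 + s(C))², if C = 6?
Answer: 1225/9 ≈ 136.11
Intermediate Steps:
(-11 + s(C))² = (-11 - 4/6)² = (-11 - 4*⅙)² = (-11 - ⅔)² = (-35/3)² = 1225/9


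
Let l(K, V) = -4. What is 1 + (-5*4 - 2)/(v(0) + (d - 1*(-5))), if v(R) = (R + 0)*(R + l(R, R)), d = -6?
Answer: 23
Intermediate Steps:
v(R) = R*(-4 + R) (v(R) = (R + 0)*(R - 4) = R*(-4 + R))
1 + (-5*4 - 2)/(v(0) + (d - 1*(-5))) = 1 + (-5*4 - 2)/(0*(-4 + 0) + (-6 - 1*(-5))) = 1 + (-20 - 2)/(0*(-4) + (-6 + 5)) = 1 - 22/(0 - 1) = 1 - 22/(-1) = 1 - 22*(-1) = 1 + 22 = 23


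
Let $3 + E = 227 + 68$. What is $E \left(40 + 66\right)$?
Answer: $30952$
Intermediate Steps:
$E = 292$ ($E = -3 + \left(227 + 68\right) = -3 + 295 = 292$)
$E \left(40 + 66\right) = 292 \left(40 + 66\right) = 292 \cdot 106 = 30952$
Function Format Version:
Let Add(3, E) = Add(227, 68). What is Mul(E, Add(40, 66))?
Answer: 30952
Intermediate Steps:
E = 292 (E = Add(-3, Add(227, 68)) = Add(-3, 295) = 292)
Mul(E, Add(40, 66)) = Mul(292, Add(40, 66)) = Mul(292, 106) = 30952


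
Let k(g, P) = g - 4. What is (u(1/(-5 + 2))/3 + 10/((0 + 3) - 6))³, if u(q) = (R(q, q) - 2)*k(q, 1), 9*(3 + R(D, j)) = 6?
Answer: 493039/19683 ≈ 25.049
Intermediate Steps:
k(g, P) = -4 + g
R(D, j) = -7/3 (R(D, j) = -3 + (⅑)*6 = -3 + ⅔ = -7/3)
u(q) = 52/3 - 13*q/3 (u(q) = (-7/3 - 2)*(-4 + q) = -13*(-4 + q)/3 = 52/3 - 13*q/3)
(u(1/(-5 + 2))/3 + 10/((0 + 3) - 6))³ = ((52/3 - 13/(3*(-5 + 2)))/3 + 10/((0 + 3) - 6))³ = ((52/3 - 13/3/(-3))*(⅓) + 10/(3 - 6))³ = ((52/3 - 13/3*(-⅓))*(⅓) + 10/(-3))³ = ((52/3 + 13/9)*(⅓) + 10*(-⅓))³ = ((169/9)*(⅓) - 10/3)³ = (169/27 - 10/3)³ = (79/27)³ = 493039/19683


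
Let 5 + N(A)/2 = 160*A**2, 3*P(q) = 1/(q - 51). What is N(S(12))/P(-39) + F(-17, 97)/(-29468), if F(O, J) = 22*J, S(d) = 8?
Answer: -81433345667/14734 ≈ -5.5269e+6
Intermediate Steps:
P(q) = 1/(3*(-51 + q)) (P(q) = 1/(3*(q - 51)) = 1/(3*(-51 + q)))
N(A) = -10 + 320*A**2 (N(A) = -10 + 2*(160*A**2) = -10 + 320*A**2)
N(S(12))/P(-39) + F(-17, 97)/(-29468) = (-10 + 320*8**2)/((1/(3*(-51 - 39)))) + (22*97)/(-29468) = (-10 + 320*64)/(((1/3)/(-90))) + 2134*(-1/29468) = (-10 + 20480)/(((1/3)*(-1/90))) - 1067/14734 = 20470/(-1/270) - 1067/14734 = 20470*(-270) - 1067/14734 = -5526900 - 1067/14734 = -81433345667/14734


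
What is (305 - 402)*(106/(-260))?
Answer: 5141/130 ≈ 39.546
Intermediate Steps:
(305 - 402)*(106/(-260)) = -10282*(-1)/260 = -97*(-53/130) = 5141/130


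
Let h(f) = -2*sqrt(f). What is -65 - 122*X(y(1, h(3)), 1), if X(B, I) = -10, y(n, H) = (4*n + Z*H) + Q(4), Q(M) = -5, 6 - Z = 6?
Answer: 1155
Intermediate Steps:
Z = 0 (Z = 6 - 1*6 = 6 - 6 = 0)
y(n, H) = -5 + 4*n (y(n, H) = (4*n + 0*H) - 5 = (4*n + 0) - 5 = 4*n - 5 = -5 + 4*n)
-65 - 122*X(y(1, h(3)), 1) = -65 - 122*(-10) = -65 + 1220 = 1155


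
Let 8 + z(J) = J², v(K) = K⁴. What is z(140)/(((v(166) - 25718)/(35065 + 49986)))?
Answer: 833159596/379653709 ≈ 2.1945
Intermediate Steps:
z(J) = -8 + J²
z(140)/(((v(166) - 25718)/(35065 + 49986))) = (-8 + 140²)/(((166⁴ - 25718)/(35065 + 49986))) = (-8 + 19600)/(((759333136 - 25718)/85051)) = 19592/((759307418*(1/85051))) = 19592/(759307418/85051) = 19592*(85051/759307418) = 833159596/379653709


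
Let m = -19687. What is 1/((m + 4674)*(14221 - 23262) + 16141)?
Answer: 1/135748674 ≈ 7.3666e-9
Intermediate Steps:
1/((m + 4674)*(14221 - 23262) + 16141) = 1/((-19687 + 4674)*(14221 - 23262) + 16141) = 1/(-15013*(-9041) + 16141) = 1/(135732533 + 16141) = 1/135748674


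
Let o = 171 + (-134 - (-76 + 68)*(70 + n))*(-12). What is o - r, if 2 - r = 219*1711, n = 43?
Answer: 365638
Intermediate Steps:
r = -374707 (r = 2 - 219*1711 = 2 - 1*374709 = 2 - 374709 = -374707)
o = -9069 (o = 171 + (-134 - (-76 + 68)*(70 + 43))*(-12) = 171 + (-134 - (-8)*113)*(-12) = 171 + (-134 - 1*(-904))*(-12) = 171 + (-134 + 904)*(-12) = 171 + 770*(-12) = 171 - 9240 = -9069)
o - r = -9069 - 1*(-374707) = -9069 + 374707 = 365638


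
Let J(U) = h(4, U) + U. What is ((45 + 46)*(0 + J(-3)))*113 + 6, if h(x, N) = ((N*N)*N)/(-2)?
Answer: 215955/2 ≈ 1.0798e+5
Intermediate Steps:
h(x, N) = -N³/2 (h(x, N) = (N²*N)*(-½) = N³*(-½) = -N³/2)
J(U) = U - U³/2 (J(U) = -U³/2 + U = U - U³/2)
((45 + 46)*(0 + J(-3)))*113 + 6 = ((45 + 46)*(0 + (-3 - ½*(-3)³)))*113 + 6 = (91*(0 + (-3 - ½*(-27))))*113 + 6 = (91*(0 + (-3 + 27/2)))*113 + 6 = (91*(0 + 21/2))*113 + 6 = (91*(21/2))*113 + 6 = (1911/2)*113 + 6 = 215943/2 + 6 = 215955/2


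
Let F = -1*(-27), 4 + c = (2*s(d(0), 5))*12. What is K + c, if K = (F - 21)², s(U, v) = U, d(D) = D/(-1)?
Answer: 32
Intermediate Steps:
d(D) = -D (d(D) = D*(-1) = -D)
c = -4 (c = -4 + (2*(-1*0))*12 = -4 + (2*0)*12 = -4 + 0*12 = -4 + 0 = -4)
F = 27
K = 36 (K = (27 - 21)² = 6² = 36)
K + c = 36 - 4 = 32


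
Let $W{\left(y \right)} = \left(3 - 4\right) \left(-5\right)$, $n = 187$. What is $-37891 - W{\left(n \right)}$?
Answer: $-37896$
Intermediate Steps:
$W{\left(y \right)} = 5$ ($W{\left(y \right)} = \left(-1\right) \left(-5\right) = 5$)
$-37891 - W{\left(n \right)} = -37891 - 5 = -37896$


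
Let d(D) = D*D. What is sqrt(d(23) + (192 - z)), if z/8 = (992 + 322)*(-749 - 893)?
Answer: 5*sqrt(690457) ≈ 4154.7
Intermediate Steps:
d(D) = D**2
z = -17260704 (z = 8*((992 + 322)*(-749 - 893)) = 8*(1314*(-1642)) = 8*(-2157588) = -17260704)
sqrt(d(23) + (192 - z)) = sqrt(23**2 + (192 - 1*(-17260704))) = sqrt(529 + (192 + 17260704)) = sqrt(529 + 17260896) = sqrt(17261425) = 5*sqrt(690457)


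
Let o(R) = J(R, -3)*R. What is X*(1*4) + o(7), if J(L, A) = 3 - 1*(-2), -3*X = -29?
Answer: 221/3 ≈ 73.667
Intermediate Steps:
X = 29/3 (X = -⅓*(-29) = 29/3 ≈ 9.6667)
J(L, A) = 5 (J(L, A) = 3 + 2 = 5)
o(R) = 5*R
X*(1*4) + o(7) = 29*(1*4)/3 + 5*7 = (29/3)*4 + 35 = 116/3 + 35 = 221/3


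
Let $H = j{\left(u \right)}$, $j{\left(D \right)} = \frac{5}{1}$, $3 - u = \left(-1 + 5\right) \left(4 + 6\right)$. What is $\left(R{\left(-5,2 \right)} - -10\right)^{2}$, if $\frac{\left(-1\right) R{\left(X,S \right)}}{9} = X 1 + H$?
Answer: $100$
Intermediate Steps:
$u = -37$ ($u = 3 - \left(-1 + 5\right) \left(4 + 6\right) = 3 - 4 \cdot 10 = 3 - 40 = -37$)
$j{\left(D \right)} = 5$ ($j{\left(D \right)} = 5 \cdot 1 = 5$)
$H = 5$
$R{\left(X,S \right)} = -45 - 9 X$ ($R{\left(X,S \right)} = - 9 \left(X 1 + 5\right) = - 9 \left(X + 5\right) = - 9 \left(5 + X\right) = -45 - 9 X$)
$\left(R{\left(-5,2 \right)} - -10\right)^{2} = \left(\left(-45 - -45\right) - -10\right)^{2} = \left(\left(-45 + 45\right) + 10\right)^{2} = \left(0 + 10\right)^{2} = 10^{2} = 100$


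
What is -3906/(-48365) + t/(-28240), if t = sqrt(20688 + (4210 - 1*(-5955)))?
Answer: 3906/48365 - sqrt(30853)/28240 ≈ 0.074541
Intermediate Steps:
t = sqrt(30853) (t = sqrt(20688 + (4210 + 5955)) = sqrt(20688 + 10165) = sqrt(30853) ≈ 175.65)
-3906/(-48365) + t/(-28240) = -3906/(-48365) + sqrt(30853)/(-28240) = -3906*(-1/48365) + sqrt(30853)*(-1/28240) = 3906/48365 - sqrt(30853)/28240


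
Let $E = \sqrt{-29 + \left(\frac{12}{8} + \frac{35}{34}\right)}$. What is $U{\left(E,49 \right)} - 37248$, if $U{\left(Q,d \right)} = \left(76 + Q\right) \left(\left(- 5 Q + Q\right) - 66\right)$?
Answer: $- \frac{716688}{17} - \frac{5550 i \sqrt{34}}{17} \approx -42158.0 - 1903.6 i$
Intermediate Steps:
$E = \frac{15 i \sqrt{34}}{17}$ ($E = \sqrt{-29 + \left(12 \cdot \frac{1}{8} + 35 \cdot \frac{1}{34}\right)} = \sqrt{-29 + \left(\frac{3}{2} + \frac{35}{34}\right)} = \sqrt{-29 + \frac{43}{17}} = \sqrt{- \frac{450}{17}} = \frac{15 i \sqrt{34}}{17} \approx 5.145 i$)
$U{\left(Q,d \right)} = \left(-66 - 4 Q\right) \left(76 + Q\right)$ ($U{\left(Q,d \right)} = \left(76 + Q\right) \left(- 4 Q - 66\right) = \left(76 + Q\right) \left(-66 - 4 Q\right) = \left(-66 - 4 Q\right) \left(76 + Q\right)$)
$U{\left(E,49 \right)} - 37248 = \left(-5016 - 370 \frac{15 i \sqrt{34}}{17} - 4 \left(\frac{15 i \sqrt{34}}{17}\right)^{2}\right) - 37248 = \left(-5016 - \frac{5550 i \sqrt{34}}{17} - - \frac{1800}{17}\right) - 37248 = \left(-5016 - \frac{5550 i \sqrt{34}}{17} + \frac{1800}{17}\right) - 37248 = \left(- \frac{83472}{17} - \frac{5550 i \sqrt{34}}{17}\right) - 37248 = - \frac{716688}{17} - \frac{5550 i \sqrt{34}}{17}$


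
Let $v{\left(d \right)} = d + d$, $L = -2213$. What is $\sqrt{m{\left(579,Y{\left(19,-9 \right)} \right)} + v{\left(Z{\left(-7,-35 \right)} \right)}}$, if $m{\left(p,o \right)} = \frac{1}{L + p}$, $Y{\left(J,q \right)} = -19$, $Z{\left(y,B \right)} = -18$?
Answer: $\frac{5 i \sqrt{3844802}}{1634} \approx 6.0001 i$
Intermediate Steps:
$v{\left(d \right)} = 2 d$
$m{\left(p,o \right)} = \frac{1}{-2213 + p}$
$\sqrt{m{\left(579,Y{\left(19,-9 \right)} \right)} + v{\left(Z{\left(-7,-35 \right)} \right)}} = \sqrt{\frac{1}{-2213 + 579} + 2 \left(-18\right)} = \sqrt{\frac{1}{-1634} - 36} = \sqrt{- \frac{1}{1634} - 36} = \sqrt{- \frac{58825}{1634}} = \frac{5 i \sqrt{3844802}}{1634}$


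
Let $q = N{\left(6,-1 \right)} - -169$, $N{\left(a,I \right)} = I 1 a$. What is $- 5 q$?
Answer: $-815$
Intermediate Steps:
$N{\left(a,I \right)} = I a$
$q = 163$ ($q = \left(-1\right) 6 - -169 = -6 + 169 = 163$)
$- 5 q = \left(-5\right) 163 = -815$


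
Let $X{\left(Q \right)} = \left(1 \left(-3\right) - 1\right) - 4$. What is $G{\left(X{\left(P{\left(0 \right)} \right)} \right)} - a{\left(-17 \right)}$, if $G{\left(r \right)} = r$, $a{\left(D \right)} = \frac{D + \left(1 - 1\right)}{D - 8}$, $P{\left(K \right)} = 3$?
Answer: $- \frac{217}{25} \approx -8.68$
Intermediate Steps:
$a{\left(D \right)} = \frac{D}{-8 + D}$ ($a{\left(D \right)} = \frac{D + \left(1 - 1\right)}{-8 + D} = \frac{D + 0}{-8 + D} = \frac{D}{-8 + D}$)
$X{\left(Q \right)} = -8$ ($X{\left(Q \right)} = \left(-3 - 1\right) - 4 = -4 - 4 = -8$)
$G{\left(X{\left(P{\left(0 \right)} \right)} \right)} - a{\left(-17 \right)} = -8 - - \frac{17}{-8 - 17} = -8 - - \frac{17}{-25} = -8 - \left(-17\right) \left(- \frac{1}{25}\right) = -8 - \frac{17}{25} = - \frac{217}{25}$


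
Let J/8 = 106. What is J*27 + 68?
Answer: 22964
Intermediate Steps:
J = 848 (J = 8*106 = 848)
J*27 + 68 = 848*27 + 68 = 22896 + 68 = 22964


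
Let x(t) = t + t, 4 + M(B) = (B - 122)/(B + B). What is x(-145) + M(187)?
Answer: -109891/374 ≈ -293.83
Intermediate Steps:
M(B) = -4 + (-122 + B)/(2*B) (M(B) = -4 + (B - 122)/(B + B) = -4 + (-122 + B)/((2*B)) = -4 + (-122 + B)*(1/(2*B)) = -4 + (-122 + B)/(2*B))
x(t) = 2*t
x(-145) + M(187) = 2*(-145) + (-7/2 - 61/187) = -290 + (-7/2 - 61*1/187) = -290 + (-7/2 - 61/187) = -290 - 1431/374 = -109891/374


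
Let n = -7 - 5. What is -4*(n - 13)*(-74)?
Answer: -7400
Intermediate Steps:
n = -12
-4*(n - 13)*(-74) = -4*(-12 - 13)*(-74) = -4*(-25)*(-74) = 100*(-74) = -7400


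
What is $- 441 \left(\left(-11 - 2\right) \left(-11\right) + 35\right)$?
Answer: $-78498$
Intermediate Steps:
$- 441 \left(\left(-11 - 2\right) \left(-11\right) + 35\right) = - 441 \left(\left(-13\right) \left(-11\right) + 35\right) = - 441 \left(143 + 35\right) = \left(-441\right) 178 = -78498$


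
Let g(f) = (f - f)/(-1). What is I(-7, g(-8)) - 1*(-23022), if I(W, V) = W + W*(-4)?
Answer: 23043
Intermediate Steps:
g(f) = 0 (g(f) = 0*(-1) = 0)
I(W, V) = -3*W (I(W, V) = W - 4*W = -3*W)
I(-7, g(-8)) - 1*(-23022) = -3*(-7) - 1*(-23022) = 21 + 23022 = 23043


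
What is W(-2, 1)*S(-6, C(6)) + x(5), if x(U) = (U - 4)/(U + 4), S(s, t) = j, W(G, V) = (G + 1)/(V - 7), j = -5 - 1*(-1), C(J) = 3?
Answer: -5/9 ≈ -0.55556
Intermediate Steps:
j = -4 (j = -5 + 1 = -4)
W(G, V) = (1 + G)/(-7 + V)
S(s, t) = -4
x(U) = (-4 + U)/(4 + U)
W(-2, 1)*S(-6, C(6)) + x(5) = ((1 - 2)/(-7 + 1))*(-4) + (-4 + 5)/(4 + 5) = (-1/(-6))*(-4) + 1/9 = -⅙*(-1)*(-4) + (⅑)*1 = (⅙)*(-4) + ⅑ = -⅔ + ⅑ = -5/9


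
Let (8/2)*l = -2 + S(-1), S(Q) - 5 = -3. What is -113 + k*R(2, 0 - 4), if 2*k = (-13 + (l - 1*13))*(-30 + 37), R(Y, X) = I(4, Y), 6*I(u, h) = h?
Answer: -430/3 ≈ -143.33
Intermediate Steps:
S(Q) = 2 (S(Q) = 5 - 3 = 2)
I(u, h) = h/6
l = 0 (l = (-2 + 2)/4 = (¼)*0 = 0)
R(Y, X) = Y/6
k = -91 (k = ((-13 + (0 - 1*13))*(-30 + 37))/2 = ((-13 + (0 - 13))*7)/2 = ((-13 - 13)*7)/2 = (-26*7)/2 = (½)*(-182) = -91)
-113 + k*R(2, 0 - 4) = -113 - 91*2/6 = -113 - 91*⅓ = -113 - 91/3 = -430/3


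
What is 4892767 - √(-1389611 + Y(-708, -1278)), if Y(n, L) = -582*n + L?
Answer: 4892767 - I*√978833 ≈ 4.8928e+6 - 989.36*I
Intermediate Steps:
Y(n, L) = L - 582*n
4892767 - √(-1389611 + Y(-708, -1278)) = 4892767 - √(-1389611 + (-1278 - 582*(-708))) = 4892767 - √(-1389611 + (-1278 + 412056)) = 4892767 - √(-1389611 + 410778) = 4892767 - √(-978833) = 4892767 - I*√978833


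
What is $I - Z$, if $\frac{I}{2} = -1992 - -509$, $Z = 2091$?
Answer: $-5057$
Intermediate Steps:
$I = -2966$ ($I = 2 \left(-1992 - -509\right) = 2 \left(-1992 + 509\right) = 2 \left(-1483\right) = -2966$)
$I - Z = -2966 - 2091 = -5057$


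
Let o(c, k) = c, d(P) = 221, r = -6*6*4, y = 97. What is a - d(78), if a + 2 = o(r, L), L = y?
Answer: -367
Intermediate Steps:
L = 97
r = -144 (r = -36*4 = -144)
a = -146 (a = -2 - 144 = -146)
a - d(78) = -146 - 1*221 = -146 - 221 = -367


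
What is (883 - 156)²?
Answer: 528529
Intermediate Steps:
(883 - 156)² = 727² = 528529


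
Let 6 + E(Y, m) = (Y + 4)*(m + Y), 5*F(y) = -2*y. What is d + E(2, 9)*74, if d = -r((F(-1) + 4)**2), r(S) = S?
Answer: 110516/25 ≈ 4420.6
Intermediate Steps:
F(y) = -2*y/5 (F(y) = (-2*y)/5 = -2*y/5)
d = -484/25 (d = -(-2/5*(-1) + 4)**2 = -(2/5 + 4)**2 = -(22/5)**2 = -1*484/25 = -484/25 ≈ -19.360)
E(Y, m) = -6 + (4 + Y)*(Y + m) (E(Y, m) = -6 + (Y + 4)*(m + Y) = -6 + (4 + Y)*(Y + m))
d + E(2, 9)*74 = -484/25 + (-6 + 2**2 + 4*2 + 4*9 + 2*9)*74 = -484/25 + (-6 + 4 + 8 + 36 + 18)*74 = -484/25 + 60*74 = -484/25 + 4440 = 110516/25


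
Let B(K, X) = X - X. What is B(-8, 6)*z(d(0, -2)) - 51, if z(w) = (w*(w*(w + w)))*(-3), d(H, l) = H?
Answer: -51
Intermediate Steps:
z(w) = -6*w³ (z(w) = (w*(w*(2*w)))*(-3) = (w*(2*w²))*(-3) = (2*w³)*(-3) = -6*w³)
B(K, X) = 0
B(-8, 6)*z(d(0, -2)) - 51 = 0*(-6*0³) - 51 = 0*(-6*0) - 51 = 0*0 - 51 = 0 - 51 = -51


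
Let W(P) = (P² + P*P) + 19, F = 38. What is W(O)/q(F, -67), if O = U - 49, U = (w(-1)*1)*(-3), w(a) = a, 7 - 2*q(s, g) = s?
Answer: -8502/31 ≈ -274.26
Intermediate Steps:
q(s, g) = 7/2 - s/2
U = 3 (U = -1*1*(-3) = -1*(-3) = 3)
O = -46 (O = 3 - 49 = -46)
W(P) = 19 + 2*P² (W(P) = (P² + P²) + 19 = 2*P² + 19 = 19 + 2*P²)
W(O)/q(F, -67) = (19 + 2*(-46)²)/(7/2 - ½*38) = (19 + 2*2116)/(7/2 - 19) = (19 + 4232)/(-31/2) = 4251*(-2/31) = -8502/31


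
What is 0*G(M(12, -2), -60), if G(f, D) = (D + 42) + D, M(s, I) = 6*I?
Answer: 0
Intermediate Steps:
G(f, D) = 42 + 2*D (G(f, D) = (42 + D) + D = 42 + 2*D)
0*G(M(12, -2), -60) = 0*(42 + 2*(-60)) = 0*(42 - 120) = 0*(-78) = 0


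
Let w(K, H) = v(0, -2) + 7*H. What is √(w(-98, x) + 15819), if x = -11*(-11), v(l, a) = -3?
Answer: √16663 ≈ 129.09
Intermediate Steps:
x = 121
w(K, H) = -3 + 7*H
√(w(-98, x) + 15819) = √((-3 + 7*121) + 15819) = √((-3 + 847) + 15819) = √(844 + 15819) = √16663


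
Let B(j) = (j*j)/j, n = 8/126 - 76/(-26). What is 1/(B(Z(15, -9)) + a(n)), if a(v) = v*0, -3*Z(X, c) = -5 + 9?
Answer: -¾ ≈ -0.75000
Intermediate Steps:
Z(X, c) = -4/3 (Z(X, c) = -(-5 + 9)/3 = -⅓*4 = -4/3)
n = 2446/819 (n = 8*(1/126) - 76*(-1/26) = 4/63 + 38/13 = 2446/819 ≈ 2.9866)
a(v) = 0
B(j) = j (B(j) = j²/j = j)
1/(B(Z(15, -9)) + a(n)) = 1/(-4/3 + 0) = 1/(-4/3) = -¾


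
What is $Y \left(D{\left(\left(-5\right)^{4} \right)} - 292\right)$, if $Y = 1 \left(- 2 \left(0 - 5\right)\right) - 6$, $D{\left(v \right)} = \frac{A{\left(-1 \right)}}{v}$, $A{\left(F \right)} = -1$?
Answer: $- \frac{730004}{625} \approx -1168.0$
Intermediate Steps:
$D{\left(v \right)} = - \frac{1}{v}$
$Y = 4$ ($Y = 1 \left(\left(-2\right) \left(-5\right)\right) - 6 = 1 \cdot 10 - 6 = 10 - 6 = 4$)
$Y \left(D{\left(\left(-5\right)^{4} \right)} - 292\right) = 4 \left(- \frac{1}{\left(-5\right)^{4}} - 292\right) = 4 \left(- \frac{1}{625} - 292\right) = 4 \left(- \frac{182501}{625}\right) = - \frac{730004}{625}$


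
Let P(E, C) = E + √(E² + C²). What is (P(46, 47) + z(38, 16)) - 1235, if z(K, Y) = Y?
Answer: -1173 + 5*√173 ≈ -1107.2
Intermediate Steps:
P(E, C) = E + √(C² + E²)
(P(46, 47) + z(38, 16)) - 1235 = ((46 + √(47² + 46²)) + 16) - 1235 = ((46 + √(2209 + 2116)) + 16) - 1235 = ((46 + √4325) + 16) - 1235 = ((46 + 5*√173) + 16) - 1235 = (62 + 5*√173) - 1235 = -1173 + 5*√173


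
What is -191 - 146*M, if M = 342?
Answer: -50123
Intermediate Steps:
-191 - 146*M = -191 - 146*342 = -191 - 49932 = -50123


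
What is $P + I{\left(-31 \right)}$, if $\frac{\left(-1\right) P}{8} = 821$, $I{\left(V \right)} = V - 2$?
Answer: $-6601$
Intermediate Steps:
$I{\left(V \right)} = -2 + V$ ($I{\left(V \right)} = V - 2 = -2 + V$)
$P = -6568$ ($P = \left(-8\right) 821 = -6568$)
$P + I{\left(-31 \right)} = -6568 - 33 = -6601$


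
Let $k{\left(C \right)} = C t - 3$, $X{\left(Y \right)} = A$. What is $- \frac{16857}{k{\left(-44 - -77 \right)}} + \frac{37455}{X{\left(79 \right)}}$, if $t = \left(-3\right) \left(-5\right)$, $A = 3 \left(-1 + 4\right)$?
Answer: $\frac{2030683}{492} \approx 4127.4$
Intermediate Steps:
$A = 9$ ($A = 3 \cdot 3 = 9$)
$t = 15$
$X{\left(Y \right)} = 9$
$k{\left(C \right)} = -3 + 15 C$ ($k{\left(C \right)} = C 15 - 3 = 15 C - 3 = -3 + 15 C$)
$- \frac{16857}{k{\left(-44 - -77 \right)}} + \frac{37455}{X{\left(79 \right)}} = - \frac{16857}{-3 + 15 \left(-44 - -77\right)} + \frac{37455}{9} = - \frac{16857}{-3 + 15 \left(-44 + 77\right)} + 37455 \cdot \frac{1}{9} = - \frac{16857}{-3 + 15 \cdot 33} + \frac{12485}{3} = - \frac{16857}{-3 + 495} + \frac{12485}{3} = - \frac{16857}{492} + \frac{12485}{3} = \left(-16857\right) \frac{1}{492} + \frac{12485}{3} = - \frac{5619}{164} + \frac{12485}{3} = \frac{2030683}{492}$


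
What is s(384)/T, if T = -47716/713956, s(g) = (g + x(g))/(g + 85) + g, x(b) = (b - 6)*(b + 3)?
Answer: -58324136574/5594701 ≈ -10425.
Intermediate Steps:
x(b) = (-6 + b)*(3 + b)
s(g) = g + (-18 + g² - 2*g)/(85 + g) (s(g) = (g + (-18 + g² - 3*g))/(g + 85) + g = (-18 + g² - 2*g)/(85 + g) + g = g + (-18 + g² - 2*g)/(85 + g))
T = -11929/178489 (T = -47716*1/713956 = -11929/178489 ≈ -0.066833)
s(384)/T = ((-18 + 2*384² + 83*384)/(85 + 384))/(-11929/178489) = ((-18 + 2*147456 + 31872)/469)*(-178489/11929) = ((-18 + 294912 + 31872)/469)*(-178489/11929) = ((1/469)*326766)*(-178489/11929) = (326766/469)*(-178489/11929) = -58324136574/5594701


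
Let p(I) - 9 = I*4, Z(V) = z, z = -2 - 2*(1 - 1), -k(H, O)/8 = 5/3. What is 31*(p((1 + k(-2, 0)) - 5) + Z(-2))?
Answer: -5797/3 ≈ -1932.3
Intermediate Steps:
k(H, O) = -40/3
z = -2 (z = -2 - 2*0 = -2 + 0 = -2)
Z(V) = -2
p(I) = 9 + 4*I (p(I) = 9 + I*4 = 9 + 4*I)
31*(p((1 + k(-2, 0)) - 5) + Z(-2)) = 31*((9 + 4*((1 - 40/3) - 5)) - 2) = 31*((9 + 4*(-37/3 - 5)) - 2) = 31*((9 + 4*(-52/3)) - 2) = 31*((9 - 208/3) - 2) = 31*(-181/3 - 2) = 31*(-187/3) = -5797/3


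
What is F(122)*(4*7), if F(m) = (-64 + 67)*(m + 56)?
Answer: 14952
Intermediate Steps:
F(m) = 168 + 3*m (F(m) = 3*(56 + m) = 168 + 3*m)
F(122)*(4*7) = (168 + 3*122)*(4*7) = (168 + 366)*28 = 534*28 = 14952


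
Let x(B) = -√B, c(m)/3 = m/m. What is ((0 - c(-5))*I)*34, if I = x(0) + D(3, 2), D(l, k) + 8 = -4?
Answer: 1224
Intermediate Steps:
D(l, k) = -12 (D(l, k) = -8 - 4 = -12)
c(m) = 3 (c(m) = 3*(m/m) = 3*1 = 3)
I = -12 (I = -√0 - 12 = -1*0 - 12 = 0 - 12 = -12)
((0 - c(-5))*I)*34 = ((0 - 1*3)*(-12))*34 = ((0 - 3)*(-12))*34 = -3*(-12)*34 = 36*34 = 1224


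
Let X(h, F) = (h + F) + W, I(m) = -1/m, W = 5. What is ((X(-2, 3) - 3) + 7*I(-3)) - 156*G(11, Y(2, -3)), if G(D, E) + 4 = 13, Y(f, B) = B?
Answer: -4196/3 ≈ -1398.7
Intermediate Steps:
G(D, E) = 9 (G(D, E) = -4 + 13 = 9)
X(h, F) = 5 + F + h (X(h, F) = (h + F) + 5 = (F + h) + 5 = 5 + F + h)
((X(-2, 3) - 3) + 7*I(-3)) - 156*G(11, Y(2, -3)) = (((5 + 3 - 2) - 3) + 7*(-1/(-3))) - 156*9 = ((6 - 3) + 7*(-1*(-⅓))) - 1404 = (3 + 7*(⅓)) - 1404 = (3 + 7/3) - 1404 = 16/3 - 1404 = -4196/3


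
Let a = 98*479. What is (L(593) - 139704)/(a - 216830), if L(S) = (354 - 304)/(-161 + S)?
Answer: 30176039/36695808 ≈ 0.82233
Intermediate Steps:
L(S) = 50/(-161 + S)
a = 46942
(L(593) - 139704)/(a - 216830) = (50/(-161 + 593) - 139704)/(46942 - 216830) = (50/432 - 139704)/(-169888) = (50*(1/432) - 139704)*(-1/169888) = (25/216 - 139704)*(-1/169888) = -30176039/216*(-1/169888) = 30176039/36695808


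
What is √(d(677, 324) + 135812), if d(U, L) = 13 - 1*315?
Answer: √135510 ≈ 368.12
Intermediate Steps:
d(U, L) = -302 (d(U, L) = 13 - 315 = -302)
√(d(677, 324) + 135812) = √(-302 + 135812) = √135510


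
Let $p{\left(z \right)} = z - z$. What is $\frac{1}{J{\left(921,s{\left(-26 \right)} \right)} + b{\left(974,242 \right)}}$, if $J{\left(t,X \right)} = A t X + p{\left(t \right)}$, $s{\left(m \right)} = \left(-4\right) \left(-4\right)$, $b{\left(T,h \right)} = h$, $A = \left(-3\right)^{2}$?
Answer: $\frac{1}{132866} \approx 7.5264 \cdot 10^{-6}$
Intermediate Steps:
$p{\left(z \right)} = 0$
$A = 9$
$s{\left(m \right)} = 16$
$J{\left(t,X \right)} = 9 X t$ ($J{\left(t,X \right)} = 9 t X + 0 = 9 X t + 0 = 9 X t$)
$\frac{1}{J{\left(921,s{\left(-26 \right)} \right)} + b{\left(974,242 \right)}} = \frac{1}{9 \cdot 16 \cdot 921 + 242} = \frac{1}{132624 + 242} = \frac{1}{132866}$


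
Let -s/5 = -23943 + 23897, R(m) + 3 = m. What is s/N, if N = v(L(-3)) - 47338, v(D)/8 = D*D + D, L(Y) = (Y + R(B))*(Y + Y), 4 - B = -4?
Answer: -115/23141 ≈ -0.0049695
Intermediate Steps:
B = 8 (B = 4 - 1*(-4) = 4 + 4 = 8)
R(m) = -3 + m
L(Y) = 2*Y*(5 + Y) (L(Y) = (Y + (-3 + 8))*(Y + Y) = (Y + 5)*(2*Y) = (5 + Y)*(2*Y) = 2*Y*(5 + Y))
v(D) = 8*D + 8*D**2 (v(D) = 8*(D*D + D) = 8*(D**2 + D) = 8*(D + D**2) = 8*D + 8*D**2)
s = 230 (s = -5*(-23943 + 23897) = -5*(-46) = 230)
N = -46282 (N = 8*(2*(-3)*(5 - 3))*(1 + 2*(-3)*(5 - 3)) - 47338 = 8*(2*(-3)*2)*(1 + 2*(-3)*2) - 47338 = 8*(-12)*(1 - 12) - 47338 = 8*(-12)*(-11) - 47338 = 1056 - 47338 = -46282)
s/N = 230/(-46282) = 230*(-1/46282) = -115/23141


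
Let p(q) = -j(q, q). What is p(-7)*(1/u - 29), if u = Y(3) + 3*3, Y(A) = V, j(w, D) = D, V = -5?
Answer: -805/4 ≈ -201.25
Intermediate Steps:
Y(A) = -5
p(q) = -q
u = 4 (u = -5 + 3*3 = -5 + 9 = 4)
p(-7)*(1/u - 29) = (-1*(-7))*(1/4 - 29) = 7*(1/4 - 29) = 7*(-115/4) = -805/4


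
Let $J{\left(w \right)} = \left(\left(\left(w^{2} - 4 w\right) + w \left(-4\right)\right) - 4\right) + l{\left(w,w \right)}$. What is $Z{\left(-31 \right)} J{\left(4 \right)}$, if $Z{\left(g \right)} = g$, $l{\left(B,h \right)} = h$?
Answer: $496$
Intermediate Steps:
$J{\left(w \right)} = -4 + w^{2} - 7 w$ ($J{\left(w \right)} = \left(\left(\left(w^{2} - 4 w\right) + w \left(-4\right)\right) - 4\right) + w = \left(\left(\left(w^{2} - 4 w\right) - 4 w\right) - 4\right) + w = \left(\left(w^{2} - 8 w\right) - 4\right) + w = \left(-4 + w^{2} - 8 w\right) + w = -4 + w^{2} - 7 w$)
$Z{\left(-31 \right)} J{\left(4 \right)} = - 31 \left(-4 + 4^{2} - 28\right) = - 31 \left(-4 + 16 - 28\right) = \left(-31\right) \left(-16\right) = 496$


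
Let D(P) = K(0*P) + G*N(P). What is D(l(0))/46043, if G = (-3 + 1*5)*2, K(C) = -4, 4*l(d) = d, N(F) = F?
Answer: -4/46043 ≈ -8.6875e-5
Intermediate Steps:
l(d) = d/4
G = 4 (G = (-3 + 5)*2 = 2*2 = 4)
D(P) = -4 + 4*P
D(l(0))/46043 = (-4 + 4*((1/4)*0))/46043 = (-4 + 4*0)*(1/46043) = (-4 + 0)*(1/46043) = -4*1/46043 = -4/46043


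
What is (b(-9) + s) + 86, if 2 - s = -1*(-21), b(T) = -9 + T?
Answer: 49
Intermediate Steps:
s = -19 (s = 2 - (-1)*(-21) = 2 - 1*21 = 2 - 21 = -19)
(b(-9) + s) + 86 = ((-9 - 9) - 19) + 86 = (-18 - 19) + 86 = -37 + 86 = 49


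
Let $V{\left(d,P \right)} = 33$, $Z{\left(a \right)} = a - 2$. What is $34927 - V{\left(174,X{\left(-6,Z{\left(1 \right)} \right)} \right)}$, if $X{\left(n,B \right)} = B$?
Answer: $34894$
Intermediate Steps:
$Z{\left(a \right)} = -2 + a$
$34927 - V{\left(174,X{\left(-6,Z{\left(1 \right)} \right)} \right)} = 34927 - 33 = 34894$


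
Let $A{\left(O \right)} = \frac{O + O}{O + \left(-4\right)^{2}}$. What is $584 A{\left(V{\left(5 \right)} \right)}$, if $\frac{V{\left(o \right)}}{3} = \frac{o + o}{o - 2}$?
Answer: $\frac{5840}{13} \approx 449.23$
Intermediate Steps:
$V{\left(o \right)} = \frac{6 o}{-2 + o}$ ($V{\left(o \right)} = 3 \frac{o + o}{o - 2} = 3 \frac{2 o}{-2 + o} = \frac{6 o}{-2 + o}$)
$A{\left(O \right)} = \frac{2 O}{16 + O}$ ($A{\left(O \right)} = \frac{2 O}{O + 16} = \frac{2 O}{16 + O}$)
$584 A{\left(V{\left(5 \right)} \right)} = 584 \frac{2 \cdot 6 \cdot 5 \frac{1}{-2 + 5}}{16 + 6 \cdot 5 \frac{1}{-2 + 5}} = 584 \frac{2 \cdot 6 \cdot 5 \cdot \frac{1}{3}}{16 + 6 \cdot 5 \cdot \frac{1}{3}} = 584 \cdot 2 \cdot 10 \frac{1}{16 + 10} = 584 \cdot 2 \cdot 10 \cdot \frac{1}{26} = 584 \cdot \frac{10}{13} = \frac{5840}{13}$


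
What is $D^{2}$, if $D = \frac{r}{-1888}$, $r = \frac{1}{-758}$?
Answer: $\frac{1}{2048058658816} \approx 4.8827 \cdot 10^{-13}$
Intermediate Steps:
$r = - \frac{1}{758} \approx -0.0013193$
$D = \frac{1}{1431104}$ ($D = - \frac{1}{758 \left(-1888\right)} = \left(- \frac{1}{758}\right) \left(- \frac{1}{1888}\right) = \frac{1}{1431104} \approx 6.9876 \cdot 10^{-7}$)
$D^{2} = \left(\frac{1}{1431104}\right)^{2} = \frac{1}{2048058658816}$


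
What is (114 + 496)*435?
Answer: 265350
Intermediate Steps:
(114 + 496)*435 = 610*435 = 265350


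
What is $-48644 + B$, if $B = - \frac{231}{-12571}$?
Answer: $- \frac{611503493}{12571} \approx -48644.0$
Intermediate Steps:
$B = \frac{231}{12571}$ ($B = \left(-231\right) \left(- \frac{1}{12571}\right) = \frac{231}{12571} \approx 0.018376$)
$-48644 + B = -48644 + \frac{231}{12571} = - \frac{611503493}{12571}$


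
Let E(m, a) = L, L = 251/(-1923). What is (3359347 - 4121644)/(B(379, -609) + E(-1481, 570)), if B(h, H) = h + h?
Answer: -1465897131/1457383 ≈ -1005.8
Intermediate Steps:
L = -251/1923 (L = 251*(-1/1923) = -251/1923 ≈ -0.13053)
E(m, a) = -251/1923
B(h, H) = 2*h
(3359347 - 4121644)/(B(379, -609) + E(-1481, 570)) = (3359347 - 4121644)/(2*379 - 251/1923) = -762297/(758 - 251/1923) = -762297/1457383/1923 = -762297*1923/1457383 = -1465897131/1457383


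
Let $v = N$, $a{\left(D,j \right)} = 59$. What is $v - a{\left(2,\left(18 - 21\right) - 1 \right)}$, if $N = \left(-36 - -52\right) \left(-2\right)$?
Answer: $-91$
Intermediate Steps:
$N = -32$ ($N = \left(-36 + 52\right) \left(-2\right) = 16 \left(-2\right) = -32$)
$v = -32$
$v - a{\left(2,\left(18 - 21\right) - 1 \right)} = -32 - 59 = -91$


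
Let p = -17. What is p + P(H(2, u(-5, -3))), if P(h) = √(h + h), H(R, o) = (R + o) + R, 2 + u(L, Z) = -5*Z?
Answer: -17 + √34 ≈ -11.169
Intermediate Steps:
u(L, Z) = -2 - 5*Z
H(R, o) = o + 2*R
P(h) = √2*√h (P(h) = √(2*h) = √2*√h)
p + P(H(2, u(-5, -3))) = -17 + √2*√((-2 - 5*(-3)) + 2*2) = -17 + √2*√((-2 + 15) + 4) = -17 + √2*√(13 + 4) = -17 + √2*√17 = -17 + √34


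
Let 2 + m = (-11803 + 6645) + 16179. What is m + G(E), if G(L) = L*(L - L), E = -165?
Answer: 11019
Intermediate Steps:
G(L) = 0 (G(L) = L*0 = 0)
m = 11019 (m = -2 + ((-11803 + 6645) + 16179) = -2 + (-5158 + 16179) = -2 + 11021 = 11019)
m + G(E) = 11019 + 0 = 11019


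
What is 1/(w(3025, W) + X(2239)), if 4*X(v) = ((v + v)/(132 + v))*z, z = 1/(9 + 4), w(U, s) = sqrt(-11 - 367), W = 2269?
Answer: 138025394/1436491694569 - 11400687948*I*sqrt(42)/1436491694569 ≈ 9.6085e-5 - 0.051434*I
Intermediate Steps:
w(U, s) = 3*I*sqrt(42) (w(U, s) = sqrt(-378) = 3*I*sqrt(42))
z = 1/13 ≈ 0.076923
X(v) = v/(26*(132 + v)) (X(v) = (((v + v)/(132 + v))*(1/13))/4 = (((2*v)/(132 + v))*(1/13))/4 = ((2*v/(132 + v))*(1/13))/4 = (2*v/(13*(132 + v)))/4 = v/(26*(132 + v)))
1/(w(3025, W) + X(2239)) = 1/(3*I*sqrt(42) + (1/26)*2239/(132 + 2239)) = 1/(3*I*sqrt(42) + (1/26)*2239/2371) = 1/(3*I*sqrt(42) + (1/26)*2239*(1/2371)) = 1/(3*I*sqrt(42) + 2239/61646) = 1/(2239/61646 + 3*I*sqrt(42))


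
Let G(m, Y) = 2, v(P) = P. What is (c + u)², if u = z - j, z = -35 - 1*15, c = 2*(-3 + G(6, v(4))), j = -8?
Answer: 1936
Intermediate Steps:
c = -2 (c = 2*(-3 + 2) = 2*(-1) = -2)
z = -50 (z = -35 - 15 = -50)
u = -42 (u = -50 - 1*(-8) = -50 + 8 = -42)
(c + u)² = (-2 - 42)² = (-44)² = 1936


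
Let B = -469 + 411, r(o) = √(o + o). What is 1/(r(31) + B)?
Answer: -29/1651 - √62/3302 ≈ -0.019950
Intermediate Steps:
r(o) = √2*√o (r(o) = √(2*o) = √2*√o)
B = -58
1/(r(31) + B) = 1/(√2*√31 - 58) = 1/(√62 - 58) = 1/(-58 + √62)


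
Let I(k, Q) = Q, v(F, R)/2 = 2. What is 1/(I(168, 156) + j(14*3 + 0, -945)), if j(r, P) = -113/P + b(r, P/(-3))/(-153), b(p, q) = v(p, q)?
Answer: 16065/2507641 ≈ 0.0064064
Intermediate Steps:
v(F, R) = 4 (v(F, R) = 2*2 = 4)
b(p, q) = 4
j(r, P) = -4/153 - 113/P (j(r, P) = -113/P + 4/(-153) = -113/P + 4*(-1/153) = -113/P - 4/153 = -4/153 - 113/P)
1/(I(168, 156) + j(14*3 + 0, -945)) = 1/(156 + (-4/153 - 113/(-945))) = 1/(156 + (-4/153 - 113*(-1/945))) = 1/(156 + (-4/153 + 113/945)) = 1/(156 + 1501/16065) = 1/(2507641/16065) = 16065/2507641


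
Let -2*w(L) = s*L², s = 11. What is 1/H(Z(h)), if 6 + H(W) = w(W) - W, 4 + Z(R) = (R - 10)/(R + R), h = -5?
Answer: -8/303 ≈ -0.026403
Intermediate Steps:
w(L) = -11*L²/2
Z(R) = -4 + (-10 + R)/(2*R) (Z(R) = -4 + (R - 10)/(R + R) = -4 + (-10 + R)/((2*R)) = -4 + (-10 + R)*(1/(2*R)) = -4 + (-10 + R)/(2*R))
H(W) = -6 - W - 11*W²/2 (H(W) = -6 + (-11*W²/2 - W) = -6 + (-W - 11*W²/2) = -6 - W - 11*W²/2)
1/H(Z(h)) = 1/(-6 - (-7/2 - 5/(-5)) - 11*(-7/2 - 5/(-5))²/2) = 1/(-6 - (-7/2 - 5*(-⅕)) - 11*(-7/2 - 5*(-⅕))²/2) = 1/(-6 - (-7/2 + 1) - 11*(-7/2 + 1)²/2) = 1/(-6 - 1*(-5/2) - 11*(-5/2)²/2) = 1/(-6 + 5/2 - 11/2*25/4) = 1/(-6 + 5/2 - 275/8) = 1/(-303/8) = -8/303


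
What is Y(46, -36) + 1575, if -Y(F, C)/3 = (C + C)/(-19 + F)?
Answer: 1583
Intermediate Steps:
Y(F, C) = -6*C/(-19 + F) (Y(F, C) = -3*(C + C)/(-19 + F) = -3*2*C/(-19 + F) = -6*C/(-19 + F))
Y(46, -36) + 1575 = -6*(-36)/(-19 + 46) + 1575 = -6*(-36)/27 + 1575 = -6*(-36)*1/27 + 1575 = 8 + 1575 = 1583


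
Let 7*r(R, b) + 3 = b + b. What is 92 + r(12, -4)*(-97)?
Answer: 1711/7 ≈ 244.43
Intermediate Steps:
r(R, b) = -3/7 + 2*b/7 (r(R, b) = -3/7 + (b + b)/7 = -3/7 + (2*b)/7 = -3/7 + 2*b/7)
92 + r(12, -4)*(-97) = 92 + (-3/7 + (2/7)*(-4))*(-97) = 92 + (-3/7 - 8/7)*(-97) = 92 - 11/7*(-97) = 92 + 1067/7 = 1711/7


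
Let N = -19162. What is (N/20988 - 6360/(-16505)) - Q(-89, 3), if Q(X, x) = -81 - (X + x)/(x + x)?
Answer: 208281917/3149154 ≈ 66.139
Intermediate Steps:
Q(X, x) = -81 - (X + x)/(2*x)
(N/20988 - 6360/(-16505)) - Q(-89, 3) = (-19162/20988 - 6360/(-16505)) - (-1*(-89) - 163*3)/(2*3) = (-19162*1/20988 - 6360*(-1/16505)) - (89 - 489)/(2*3) = (-871/954 + 1272/3301) - (-400)/(2*3) = -1661683/3149154 - 1*(-200/3) = -1661683/3149154 + 200/3 = 208281917/3149154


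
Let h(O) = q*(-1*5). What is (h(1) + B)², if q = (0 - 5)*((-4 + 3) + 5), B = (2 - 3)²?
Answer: 10201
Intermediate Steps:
B = 1 (B = (-1)² = 1)
q = -20 (q = -5*(-1 + 5) = -5*4 = -20)
h(O) = 100 (h(O) = -(-20)*5 = -20*(-5) = 100)
(h(1) + B)² = (100 + 1)² = 101² = 10201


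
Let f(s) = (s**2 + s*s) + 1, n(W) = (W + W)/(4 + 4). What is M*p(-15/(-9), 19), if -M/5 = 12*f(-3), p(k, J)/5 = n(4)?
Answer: -5700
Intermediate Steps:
n(W) = W/4 (n(W) = (2*W)/8 = (2*W)*(1/8) = W/4)
f(s) = 1 + 2*s**2 (f(s) = (s**2 + s**2) + 1 = 2*s**2 + 1 = 1 + 2*s**2)
p(k, J) = 5 (p(k, J) = 5*((1/4)*4) = 5*1 = 5)
M = -1140 (M = -60*(1 + 2*(-3)**2) = -60*(1 + 2*9) = -60*(1 + 18) = -60*19 = -5*228 = -1140)
M*p(-15/(-9), 19) = -1140*5 = -5700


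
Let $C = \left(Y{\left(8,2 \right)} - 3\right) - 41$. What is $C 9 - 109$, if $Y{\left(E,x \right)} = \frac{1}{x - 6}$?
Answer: $- \frac{2029}{4} \approx -507.25$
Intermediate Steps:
$Y{\left(E,x \right)} = \frac{1}{-6 + x}$
$C = - \frac{177}{4}$ ($C = \left(\frac{1}{-6 + 2} - 3\right) - 41 = \left(\frac{1}{-4} - 3\right) - 41 = \left(- \frac{1}{4} - 3\right) - 41 = - \frac{13}{4} - 41 = - \frac{177}{4} \approx -44.25$)
$C 9 - 109 = \left(- \frac{177}{4}\right) 9 - 109 = - \frac{1593}{4} - 109 = - \frac{2029}{4}$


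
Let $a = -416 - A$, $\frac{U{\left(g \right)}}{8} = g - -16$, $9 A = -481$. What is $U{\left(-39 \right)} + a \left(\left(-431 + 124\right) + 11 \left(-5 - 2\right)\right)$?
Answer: $\frac{417112}{3} \approx 1.3904 \cdot 10^{5}$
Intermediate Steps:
$A = - \frac{481}{9}$ ($A = \frac{1}{9} \left(-481\right) = - \frac{481}{9} \approx -53.444$)
$U{\left(g \right)} = 128 + 8 g$ ($U{\left(g \right)} = 8 \left(g - -16\right) = 8 \left(g + 16\right) = 8 \left(16 + g\right) = 128 + 8 g$)
$a = - \frac{3263}{9}$ ($a = -416 - - \frac{481}{9} = -416 + \frac{481}{9} = - \frac{3263}{9} \approx -362.56$)
$U{\left(-39 \right)} + a \left(\left(-431 + 124\right) + 11 \left(-5 - 2\right)\right) = \left(128 + 8 \left(-39\right)\right) - \frac{3263 \left(\left(-431 + 124\right) + 11 \left(-5 - 2\right)\right)}{9} = \left(128 - 312\right) - \frac{3263 \left(-307 + 11 \left(-7\right)\right)}{9} = -184 - \frac{3263 \left(-307 - 77\right)}{9} = -184 - - \frac{417664}{3} = -184 + \frac{417664}{3} = \frac{417112}{3}$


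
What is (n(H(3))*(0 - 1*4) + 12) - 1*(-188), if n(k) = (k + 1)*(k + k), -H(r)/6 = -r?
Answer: -2536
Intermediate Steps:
H(r) = 6*r (H(r) = -(-6)*r = 6*r)
n(k) = 2*k*(1 + k) (n(k) = (1 + k)*(2*k) = 2*k*(1 + k))
(n(H(3))*(0 - 1*4) + 12) - 1*(-188) = ((2*(6*3)*(1 + 6*3))*(0 - 1*4) + 12) - 1*(-188) = ((2*18*(1 + 18))*(0 - 4) + 12) + 188 = ((2*18*19)*(-4) + 12) + 188 = (684*(-4) + 12) + 188 = (-2736 + 12) + 188 = -2724 + 188 = -2536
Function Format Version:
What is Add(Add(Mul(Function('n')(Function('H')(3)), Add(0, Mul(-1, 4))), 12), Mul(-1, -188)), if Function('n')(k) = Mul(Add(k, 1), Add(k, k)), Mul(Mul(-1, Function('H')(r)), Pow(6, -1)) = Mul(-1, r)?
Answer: -2536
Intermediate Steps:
Function('H')(r) = Mul(6, r) (Function('H')(r) = Mul(-6, Mul(-1, r)) = Mul(6, r))
Function('n')(k) = Mul(2, k, Add(1, k)) (Function('n')(k) = Mul(Add(1, k), Mul(2, k)) = Mul(2, k, Add(1, k)))
Add(Add(Mul(Function('n')(Function('H')(3)), Add(0, Mul(-1, 4))), 12), Mul(-1, -188)) = Add(Add(Mul(Mul(2, Mul(6, 3), Add(1, Mul(6, 3))), Add(0, Mul(-1, 4))), 12), Mul(-1, -188)) = Add(Add(Mul(Mul(2, 18, Add(1, 18)), Add(0, -4)), 12), 188) = Add(Add(Mul(Mul(2, 18, 19), -4), 12), 188) = Add(Add(Mul(684, -4), 12), 188) = Add(Add(-2736, 12), 188) = Add(-2724, 188) = -2536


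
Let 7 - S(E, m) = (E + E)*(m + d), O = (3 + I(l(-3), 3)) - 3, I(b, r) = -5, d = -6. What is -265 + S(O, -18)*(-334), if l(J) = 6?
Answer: 77557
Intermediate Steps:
O = -5 (O = (3 - 5) - 3 = -2 - 3 = -5)
S(E, m) = 7 - 2*E*(-6 + m) (S(E, m) = 7 - (E + E)*(m - 6) = 7 - 2*E*(-6 + m))
-265 + S(O, -18)*(-334) = -265 + (7 + 12*(-5) - 2*(-5)*(-18))*(-334) = -265 + (7 - 60 - 180)*(-334) = -265 - 233*(-334) = -265 + 77822 = 77557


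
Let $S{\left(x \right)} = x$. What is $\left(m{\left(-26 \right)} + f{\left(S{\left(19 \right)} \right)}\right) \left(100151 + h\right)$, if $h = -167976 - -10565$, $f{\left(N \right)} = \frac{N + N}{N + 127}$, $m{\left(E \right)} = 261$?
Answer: $- \frac{1092062720}{73} \approx -1.496 \cdot 10^{7}$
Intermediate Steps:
$f{\left(N \right)} = \frac{2 N}{127 + N}$
$h = -157411$ ($h = -167976 + 10565 = -157411$)
$\left(m{\left(-26 \right)} + f{\left(S{\left(19 \right)} \right)}\right) \left(100151 + h\right) = \left(261 + 2 \cdot 19 \frac{1}{127 + 19}\right) \left(100151 - 157411\right) = \left(261 + 2 \cdot 19 \cdot \frac{1}{146}\right) \left(-57260\right) = \left(261 + \frac{19}{73}\right) \left(-57260\right) = \frac{19072}{73} \left(-57260\right) = - \frac{1092062720}{73}$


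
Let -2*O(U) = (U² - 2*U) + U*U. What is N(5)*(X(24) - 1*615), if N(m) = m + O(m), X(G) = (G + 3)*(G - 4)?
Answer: 1125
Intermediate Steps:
O(U) = U - U² (O(U) = -((U² - 2*U) + U*U)/2 = -((U² - 2*U) + U²)/2 = -(-2*U + 2*U²)/2 = U - U²)
X(G) = (-4 + G)*(3 + G) (X(G) = (3 + G)*(-4 + G) = (-4 + G)*(3 + G))
N(m) = m + m*(1 - m)
N(5)*(X(24) - 1*615) = (5*(2 - 1*5))*((-12 + 24² - 1*24) - 1*615) = (5*(2 - 5))*((-12 + 576 - 24) - 615) = (5*(-3))*(540 - 615) = -15*(-75) = 1125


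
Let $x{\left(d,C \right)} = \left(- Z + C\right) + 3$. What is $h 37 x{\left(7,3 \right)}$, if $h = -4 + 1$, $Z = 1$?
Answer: $-555$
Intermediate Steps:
$h = -3$
$x{\left(d,C \right)} = 2 + C$ ($x{\left(d,C \right)} = \left(\left(-1\right) 1 + C\right) + 3 = \left(-1 + C\right) + 3 = 2 + C$)
$h 37 x{\left(7,3 \right)} = \left(-3\right) 37 \left(2 + 3\right) = \left(-111\right) 5 = -555$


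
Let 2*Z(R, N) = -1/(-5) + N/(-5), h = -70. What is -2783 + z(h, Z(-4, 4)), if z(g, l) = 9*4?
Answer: -2747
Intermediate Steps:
Z(R, N) = 1/10 - N/10 (Z(R, N) = (-1/(-5) + N/(-5))/2 = (-1*(-1/5) + N*(-1/5))/2 = (1/5 - N/5)/2 = 1/10 - N/10)
z(g, l) = 36
-2783 + z(h, Z(-4, 4)) = -2783 + 36 = -2747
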